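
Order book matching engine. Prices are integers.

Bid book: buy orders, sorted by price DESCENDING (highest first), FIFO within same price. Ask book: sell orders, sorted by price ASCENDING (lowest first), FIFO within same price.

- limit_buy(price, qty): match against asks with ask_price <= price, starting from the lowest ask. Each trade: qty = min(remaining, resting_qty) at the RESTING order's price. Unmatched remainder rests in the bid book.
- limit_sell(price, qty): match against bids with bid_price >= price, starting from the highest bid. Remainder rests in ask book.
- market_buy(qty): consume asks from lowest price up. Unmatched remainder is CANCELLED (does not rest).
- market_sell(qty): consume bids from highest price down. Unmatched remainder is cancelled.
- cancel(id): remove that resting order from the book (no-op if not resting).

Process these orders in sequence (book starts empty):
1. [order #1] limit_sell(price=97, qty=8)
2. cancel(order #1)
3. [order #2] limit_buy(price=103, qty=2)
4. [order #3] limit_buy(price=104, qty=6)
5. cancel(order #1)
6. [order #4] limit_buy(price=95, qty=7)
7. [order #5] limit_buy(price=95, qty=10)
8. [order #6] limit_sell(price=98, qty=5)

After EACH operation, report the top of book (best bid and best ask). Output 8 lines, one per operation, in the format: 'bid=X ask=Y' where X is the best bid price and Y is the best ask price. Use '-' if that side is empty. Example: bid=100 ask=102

After op 1 [order #1] limit_sell(price=97, qty=8): fills=none; bids=[-] asks=[#1:8@97]
After op 2 cancel(order #1): fills=none; bids=[-] asks=[-]
After op 3 [order #2] limit_buy(price=103, qty=2): fills=none; bids=[#2:2@103] asks=[-]
After op 4 [order #3] limit_buy(price=104, qty=6): fills=none; bids=[#3:6@104 #2:2@103] asks=[-]
After op 5 cancel(order #1): fills=none; bids=[#3:6@104 #2:2@103] asks=[-]
After op 6 [order #4] limit_buy(price=95, qty=7): fills=none; bids=[#3:6@104 #2:2@103 #4:7@95] asks=[-]
After op 7 [order #5] limit_buy(price=95, qty=10): fills=none; bids=[#3:6@104 #2:2@103 #4:7@95 #5:10@95] asks=[-]
After op 8 [order #6] limit_sell(price=98, qty=5): fills=#3x#6:5@104; bids=[#3:1@104 #2:2@103 #4:7@95 #5:10@95] asks=[-]

Answer: bid=- ask=97
bid=- ask=-
bid=103 ask=-
bid=104 ask=-
bid=104 ask=-
bid=104 ask=-
bid=104 ask=-
bid=104 ask=-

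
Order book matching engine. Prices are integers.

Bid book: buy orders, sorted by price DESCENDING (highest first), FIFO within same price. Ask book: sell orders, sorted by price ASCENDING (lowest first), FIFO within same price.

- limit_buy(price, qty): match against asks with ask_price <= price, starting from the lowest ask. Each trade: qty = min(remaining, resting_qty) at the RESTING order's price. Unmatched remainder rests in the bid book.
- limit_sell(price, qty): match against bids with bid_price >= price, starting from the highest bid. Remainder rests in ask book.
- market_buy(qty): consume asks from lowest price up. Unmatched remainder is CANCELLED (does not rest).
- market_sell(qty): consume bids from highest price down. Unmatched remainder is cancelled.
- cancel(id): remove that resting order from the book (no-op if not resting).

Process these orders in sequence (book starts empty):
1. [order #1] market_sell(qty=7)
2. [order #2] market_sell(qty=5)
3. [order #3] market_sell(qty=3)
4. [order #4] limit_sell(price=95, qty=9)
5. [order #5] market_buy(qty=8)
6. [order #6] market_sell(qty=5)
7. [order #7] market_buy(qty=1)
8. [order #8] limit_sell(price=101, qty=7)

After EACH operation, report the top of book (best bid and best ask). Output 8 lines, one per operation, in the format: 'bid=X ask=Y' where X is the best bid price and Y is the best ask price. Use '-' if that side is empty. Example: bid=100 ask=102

After op 1 [order #1] market_sell(qty=7): fills=none; bids=[-] asks=[-]
After op 2 [order #2] market_sell(qty=5): fills=none; bids=[-] asks=[-]
After op 3 [order #3] market_sell(qty=3): fills=none; bids=[-] asks=[-]
After op 4 [order #4] limit_sell(price=95, qty=9): fills=none; bids=[-] asks=[#4:9@95]
After op 5 [order #5] market_buy(qty=8): fills=#5x#4:8@95; bids=[-] asks=[#4:1@95]
After op 6 [order #6] market_sell(qty=5): fills=none; bids=[-] asks=[#4:1@95]
After op 7 [order #7] market_buy(qty=1): fills=#7x#4:1@95; bids=[-] asks=[-]
After op 8 [order #8] limit_sell(price=101, qty=7): fills=none; bids=[-] asks=[#8:7@101]

Answer: bid=- ask=-
bid=- ask=-
bid=- ask=-
bid=- ask=95
bid=- ask=95
bid=- ask=95
bid=- ask=-
bid=- ask=101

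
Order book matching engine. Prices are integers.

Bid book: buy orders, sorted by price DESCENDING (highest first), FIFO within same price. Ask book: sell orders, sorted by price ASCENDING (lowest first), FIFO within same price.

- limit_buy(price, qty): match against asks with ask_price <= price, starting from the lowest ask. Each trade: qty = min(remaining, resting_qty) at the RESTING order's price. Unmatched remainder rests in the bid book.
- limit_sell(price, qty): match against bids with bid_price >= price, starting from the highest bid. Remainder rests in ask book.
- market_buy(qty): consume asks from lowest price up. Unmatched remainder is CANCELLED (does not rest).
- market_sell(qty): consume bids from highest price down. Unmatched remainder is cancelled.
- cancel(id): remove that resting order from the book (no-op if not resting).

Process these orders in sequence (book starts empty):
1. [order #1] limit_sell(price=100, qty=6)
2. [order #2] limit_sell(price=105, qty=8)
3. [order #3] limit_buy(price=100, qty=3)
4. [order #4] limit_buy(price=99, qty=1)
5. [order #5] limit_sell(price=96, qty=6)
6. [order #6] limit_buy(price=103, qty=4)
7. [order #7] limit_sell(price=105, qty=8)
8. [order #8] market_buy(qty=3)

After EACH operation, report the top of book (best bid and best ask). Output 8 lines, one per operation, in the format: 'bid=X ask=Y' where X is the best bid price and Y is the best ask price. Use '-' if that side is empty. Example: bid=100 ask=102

After op 1 [order #1] limit_sell(price=100, qty=6): fills=none; bids=[-] asks=[#1:6@100]
After op 2 [order #2] limit_sell(price=105, qty=8): fills=none; bids=[-] asks=[#1:6@100 #2:8@105]
After op 3 [order #3] limit_buy(price=100, qty=3): fills=#3x#1:3@100; bids=[-] asks=[#1:3@100 #2:8@105]
After op 4 [order #4] limit_buy(price=99, qty=1): fills=none; bids=[#4:1@99] asks=[#1:3@100 #2:8@105]
After op 5 [order #5] limit_sell(price=96, qty=6): fills=#4x#5:1@99; bids=[-] asks=[#5:5@96 #1:3@100 #2:8@105]
After op 6 [order #6] limit_buy(price=103, qty=4): fills=#6x#5:4@96; bids=[-] asks=[#5:1@96 #1:3@100 #2:8@105]
After op 7 [order #7] limit_sell(price=105, qty=8): fills=none; bids=[-] asks=[#5:1@96 #1:3@100 #2:8@105 #7:8@105]
After op 8 [order #8] market_buy(qty=3): fills=#8x#5:1@96 #8x#1:2@100; bids=[-] asks=[#1:1@100 #2:8@105 #7:8@105]

Answer: bid=- ask=100
bid=- ask=100
bid=- ask=100
bid=99 ask=100
bid=- ask=96
bid=- ask=96
bid=- ask=96
bid=- ask=100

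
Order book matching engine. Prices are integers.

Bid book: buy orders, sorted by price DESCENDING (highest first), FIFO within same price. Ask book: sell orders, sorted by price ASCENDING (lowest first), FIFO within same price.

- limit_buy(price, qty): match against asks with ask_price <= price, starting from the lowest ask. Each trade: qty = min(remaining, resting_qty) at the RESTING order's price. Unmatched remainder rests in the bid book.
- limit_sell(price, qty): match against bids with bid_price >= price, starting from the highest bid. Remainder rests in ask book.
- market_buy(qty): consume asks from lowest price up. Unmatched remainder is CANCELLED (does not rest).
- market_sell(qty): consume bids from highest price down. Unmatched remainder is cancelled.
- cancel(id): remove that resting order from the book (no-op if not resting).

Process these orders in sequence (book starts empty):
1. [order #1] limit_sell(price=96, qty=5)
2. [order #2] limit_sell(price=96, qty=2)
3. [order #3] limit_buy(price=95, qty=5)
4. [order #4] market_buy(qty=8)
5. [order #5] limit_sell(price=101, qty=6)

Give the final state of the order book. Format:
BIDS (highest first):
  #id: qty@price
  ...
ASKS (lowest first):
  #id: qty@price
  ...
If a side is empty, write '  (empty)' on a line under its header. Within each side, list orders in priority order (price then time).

Answer: BIDS (highest first):
  #3: 5@95
ASKS (lowest first):
  #5: 6@101

Derivation:
After op 1 [order #1] limit_sell(price=96, qty=5): fills=none; bids=[-] asks=[#1:5@96]
After op 2 [order #2] limit_sell(price=96, qty=2): fills=none; bids=[-] asks=[#1:5@96 #2:2@96]
After op 3 [order #3] limit_buy(price=95, qty=5): fills=none; bids=[#3:5@95] asks=[#1:5@96 #2:2@96]
After op 4 [order #4] market_buy(qty=8): fills=#4x#1:5@96 #4x#2:2@96; bids=[#3:5@95] asks=[-]
After op 5 [order #5] limit_sell(price=101, qty=6): fills=none; bids=[#3:5@95] asks=[#5:6@101]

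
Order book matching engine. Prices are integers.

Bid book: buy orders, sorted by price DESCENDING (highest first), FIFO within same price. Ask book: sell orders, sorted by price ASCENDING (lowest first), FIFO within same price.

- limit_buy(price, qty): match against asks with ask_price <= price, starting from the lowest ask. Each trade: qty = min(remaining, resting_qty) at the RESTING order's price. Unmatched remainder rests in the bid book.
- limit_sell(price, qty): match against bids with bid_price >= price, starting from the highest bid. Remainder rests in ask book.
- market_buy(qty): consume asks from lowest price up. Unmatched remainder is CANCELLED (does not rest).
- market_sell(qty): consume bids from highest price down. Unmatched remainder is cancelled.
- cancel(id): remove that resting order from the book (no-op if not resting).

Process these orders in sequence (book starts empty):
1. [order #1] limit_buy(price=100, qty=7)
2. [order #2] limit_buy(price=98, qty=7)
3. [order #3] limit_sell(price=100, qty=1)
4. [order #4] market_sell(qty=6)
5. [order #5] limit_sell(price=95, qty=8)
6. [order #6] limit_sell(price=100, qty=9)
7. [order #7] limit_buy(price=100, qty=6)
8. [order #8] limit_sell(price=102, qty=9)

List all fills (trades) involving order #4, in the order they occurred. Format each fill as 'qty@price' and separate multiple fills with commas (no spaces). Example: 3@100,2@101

Answer: 6@100

Derivation:
After op 1 [order #1] limit_buy(price=100, qty=7): fills=none; bids=[#1:7@100] asks=[-]
After op 2 [order #2] limit_buy(price=98, qty=7): fills=none; bids=[#1:7@100 #2:7@98] asks=[-]
After op 3 [order #3] limit_sell(price=100, qty=1): fills=#1x#3:1@100; bids=[#1:6@100 #2:7@98] asks=[-]
After op 4 [order #4] market_sell(qty=6): fills=#1x#4:6@100; bids=[#2:7@98] asks=[-]
After op 5 [order #5] limit_sell(price=95, qty=8): fills=#2x#5:7@98; bids=[-] asks=[#5:1@95]
After op 6 [order #6] limit_sell(price=100, qty=9): fills=none; bids=[-] asks=[#5:1@95 #6:9@100]
After op 7 [order #7] limit_buy(price=100, qty=6): fills=#7x#5:1@95 #7x#6:5@100; bids=[-] asks=[#6:4@100]
After op 8 [order #8] limit_sell(price=102, qty=9): fills=none; bids=[-] asks=[#6:4@100 #8:9@102]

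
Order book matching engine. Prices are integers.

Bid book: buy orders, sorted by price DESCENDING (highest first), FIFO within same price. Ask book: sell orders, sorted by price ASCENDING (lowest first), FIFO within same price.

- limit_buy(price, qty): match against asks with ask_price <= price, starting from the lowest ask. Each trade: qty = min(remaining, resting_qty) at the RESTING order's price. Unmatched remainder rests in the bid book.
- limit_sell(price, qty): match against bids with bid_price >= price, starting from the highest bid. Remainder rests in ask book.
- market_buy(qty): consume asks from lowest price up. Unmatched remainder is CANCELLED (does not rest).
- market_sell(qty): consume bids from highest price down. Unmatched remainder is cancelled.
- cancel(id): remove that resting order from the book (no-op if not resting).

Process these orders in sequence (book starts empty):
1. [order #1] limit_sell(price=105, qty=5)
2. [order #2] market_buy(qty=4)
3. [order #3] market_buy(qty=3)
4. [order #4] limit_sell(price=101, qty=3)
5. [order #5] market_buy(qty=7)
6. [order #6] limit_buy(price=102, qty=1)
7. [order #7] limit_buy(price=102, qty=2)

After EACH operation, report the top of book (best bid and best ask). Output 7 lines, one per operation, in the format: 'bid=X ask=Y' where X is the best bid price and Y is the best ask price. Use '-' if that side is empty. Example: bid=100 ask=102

Answer: bid=- ask=105
bid=- ask=105
bid=- ask=-
bid=- ask=101
bid=- ask=-
bid=102 ask=-
bid=102 ask=-

Derivation:
After op 1 [order #1] limit_sell(price=105, qty=5): fills=none; bids=[-] asks=[#1:5@105]
After op 2 [order #2] market_buy(qty=4): fills=#2x#1:4@105; bids=[-] asks=[#1:1@105]
After op 3 [order #3] market_buy(qty=3): fills=#3x#1:1@105; bids=[-] asks=[-]
After op 4 [order #4] limit_sell(price=101, qty=3): fills=none; bids=[-] asks=[#4:3@101]
After op 5 [order #5] market_buy(qty=7): fills=#5x#4:3@101; bids=[-] asks=[-]
After op 6 [order #6] limit_buy(price=102, qty=1): fills=none; bids=[#6:1@102] asks=[-]
After op 7 [order #7] limit_buy(price=102, qty=2): fills=none; bids=[#6:1@102 #7:2@102] asks=[-]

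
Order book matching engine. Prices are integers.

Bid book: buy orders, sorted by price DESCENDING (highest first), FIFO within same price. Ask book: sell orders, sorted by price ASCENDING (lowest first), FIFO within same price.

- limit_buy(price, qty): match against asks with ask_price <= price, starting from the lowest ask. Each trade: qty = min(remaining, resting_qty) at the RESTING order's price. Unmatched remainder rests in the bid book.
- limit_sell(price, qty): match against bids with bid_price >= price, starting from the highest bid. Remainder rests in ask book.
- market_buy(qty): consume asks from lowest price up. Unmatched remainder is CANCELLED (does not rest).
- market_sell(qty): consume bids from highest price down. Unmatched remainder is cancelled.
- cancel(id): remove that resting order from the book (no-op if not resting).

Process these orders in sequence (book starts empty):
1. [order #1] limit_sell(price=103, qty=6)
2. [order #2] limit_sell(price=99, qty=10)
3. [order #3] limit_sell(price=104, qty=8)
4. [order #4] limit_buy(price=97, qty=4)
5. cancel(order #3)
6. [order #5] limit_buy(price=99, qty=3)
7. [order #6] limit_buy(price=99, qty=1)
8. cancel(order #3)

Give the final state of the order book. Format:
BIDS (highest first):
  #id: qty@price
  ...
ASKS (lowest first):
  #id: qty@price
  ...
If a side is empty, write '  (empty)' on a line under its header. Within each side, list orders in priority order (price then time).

Answer: BIDS (highest first):
  #4: 4@97
ASKS (lowest first):
  #2: 6@99
  #1: 6@103

Derivation:
After op 1 [order #1] limit_sell(price=103, qty=6): fills=none; bids=[-] asks=[#1:6@103]
After op 2 [order #2] limit_sell(price=99, qty=10): fills=none; bids=[-] asks=[#2:10@99 #1:6@103]
After op 3 [order #3] limit_sell(price=104, qty=8): fills=none; bids=[-] asks=[#2:10@99 #1:6@103 #3:8@104]
After op 4 [order #4] limit_buy(price=97, qty=4): fills=none; bids=[#4:4@97] asks=[#2:10@99 #1:6@103 #3:8@104]
After op 5 cancel(order #3): fills=none; bids=[#4:4@97] asks=[#2:10@99 #1:6@103]
After op 6 [order #5] limit_buy(price=99, qty=3): fills=#5x#2:3@99; bids=[#4:4@97] asks=[#2:7@99 #1:6@103]
After op 7 [order #6] limit_buy(price=99, qty=1): fills=#6x#2:1@99; bids=[#4:4@97] asks=[#2:6@99 #1:6@103]
After op 8 cancel(order #3): fills=none; bids=[#4:4@97] asks=[#2:6@99 #1:6@103]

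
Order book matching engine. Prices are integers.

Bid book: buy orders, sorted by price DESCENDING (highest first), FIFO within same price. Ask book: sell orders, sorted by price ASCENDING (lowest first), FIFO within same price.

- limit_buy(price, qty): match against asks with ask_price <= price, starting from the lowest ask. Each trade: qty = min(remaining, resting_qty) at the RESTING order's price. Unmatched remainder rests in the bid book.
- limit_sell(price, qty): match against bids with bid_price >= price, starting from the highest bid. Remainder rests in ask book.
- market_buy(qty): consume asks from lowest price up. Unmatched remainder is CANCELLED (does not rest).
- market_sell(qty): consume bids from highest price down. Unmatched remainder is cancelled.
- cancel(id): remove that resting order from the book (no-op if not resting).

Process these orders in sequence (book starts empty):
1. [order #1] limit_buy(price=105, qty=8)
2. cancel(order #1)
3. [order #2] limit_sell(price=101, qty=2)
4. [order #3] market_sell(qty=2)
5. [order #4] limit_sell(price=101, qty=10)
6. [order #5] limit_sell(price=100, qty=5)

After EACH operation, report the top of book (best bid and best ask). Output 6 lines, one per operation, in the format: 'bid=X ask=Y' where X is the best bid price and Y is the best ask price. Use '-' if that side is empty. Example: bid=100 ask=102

After op 1 [order #1] limit_buy(price=105, qty=8): fills=none; bids=[#1:8@105] asks=[-]
After op 2 cancel(order #1): fills=none; bids=[-] asks=[-]
After op 3 [order #2] limit_sell(price=101, qty=2): fills=none; bids=[-] asks=[#2:2@101]
After op 4 [order #3] market_sell(qty=2): fills=none; bids=[-] asks=[#2:2@101]
After op 5 [order #4] limit_sell(price=101, qty=10): fills=none; bids=[-] asks=[#2:2@101 #4:10@101]
After op 6 [order #5] limit_sell(price=100, qty=5): fills=none; bids=[-] asks=[#5:5@100 #2:2@101 #4:10@101]

Answer: bid=105 ask=-
bid=- ask=-
bid=- ask=101
bid=- ask=101
bid=- ask=101
bid=- ask=100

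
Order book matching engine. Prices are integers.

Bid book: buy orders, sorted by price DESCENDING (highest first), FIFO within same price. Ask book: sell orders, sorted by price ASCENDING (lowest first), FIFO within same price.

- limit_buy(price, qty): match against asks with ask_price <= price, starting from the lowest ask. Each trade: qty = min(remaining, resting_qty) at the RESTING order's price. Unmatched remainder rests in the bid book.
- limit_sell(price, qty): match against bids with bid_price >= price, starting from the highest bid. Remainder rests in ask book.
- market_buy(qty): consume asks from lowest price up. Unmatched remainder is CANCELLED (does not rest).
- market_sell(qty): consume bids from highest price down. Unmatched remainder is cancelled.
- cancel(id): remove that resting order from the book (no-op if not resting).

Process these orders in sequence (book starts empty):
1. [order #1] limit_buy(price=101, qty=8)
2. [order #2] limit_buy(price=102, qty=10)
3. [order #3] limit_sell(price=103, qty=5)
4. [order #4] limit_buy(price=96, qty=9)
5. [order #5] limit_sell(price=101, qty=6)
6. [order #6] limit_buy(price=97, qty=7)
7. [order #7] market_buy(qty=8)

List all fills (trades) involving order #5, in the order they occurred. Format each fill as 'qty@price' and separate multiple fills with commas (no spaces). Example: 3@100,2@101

After op 1 [order #1] limit_buy(price=101, qty=8): fills=none; bids=[#1:8@101] asks=[-]
After op 2 [order #2] limit_buy(price=102, qty=10): fills=none; bids=[#2:10@102 #1:8@101] asks=[-]
After op 3 [order #3] limit_sell(price=103, qty=5): fills=none; bids=[#2:10@102 #1:8@101] asks=[#3:5@103]
After op 4 [order #4] limit_buy(price=96, qty=9): fills=none; bids=[#2:10@102 #1:8@101 #4:9@96] asks=[#3:5@103]
After op 5 [order #5] limit_sell(price=101, qty=6): fills=#2x#5:6@102; bids=[#2:4@102 #1:8@101 #4:9@96] asks=[#3:5@103]
After op 6 [order #6] limit_buy(price=97, qty=7): fills=none; bids=[#2:4@102 #1:8@101 #6:7@97 #4:9@96] asks=[#3:5@103]
After op 7 [order #7] market_buy(qty=8): fills=#7x#3:5@103; bids=[#2:4@102 #1:8@101 #6:7@97 #4:9@96] asks=[-]

Answer: 6@102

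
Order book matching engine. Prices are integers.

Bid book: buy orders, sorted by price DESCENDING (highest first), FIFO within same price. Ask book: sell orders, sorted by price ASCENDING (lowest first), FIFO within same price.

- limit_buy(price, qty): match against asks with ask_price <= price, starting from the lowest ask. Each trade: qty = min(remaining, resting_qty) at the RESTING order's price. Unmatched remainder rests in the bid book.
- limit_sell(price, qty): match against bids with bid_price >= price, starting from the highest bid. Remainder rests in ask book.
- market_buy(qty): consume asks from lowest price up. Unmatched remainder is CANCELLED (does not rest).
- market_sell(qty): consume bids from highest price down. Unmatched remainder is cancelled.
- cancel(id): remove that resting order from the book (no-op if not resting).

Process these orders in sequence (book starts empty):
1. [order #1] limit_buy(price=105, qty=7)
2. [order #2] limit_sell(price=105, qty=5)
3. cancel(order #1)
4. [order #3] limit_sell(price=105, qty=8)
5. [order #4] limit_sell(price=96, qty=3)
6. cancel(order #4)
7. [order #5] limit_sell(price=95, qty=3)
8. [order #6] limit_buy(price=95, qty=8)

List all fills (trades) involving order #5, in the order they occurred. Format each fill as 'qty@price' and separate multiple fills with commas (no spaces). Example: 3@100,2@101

Answer: 3@95

Derivation:
After op 1 [order #1] limit_buy(price=105, qty=7): fills=none; bids=[#1:7@105] asks=[-]
After op 2 [order #2] limit_sell(price=105, qty=5): fills=#1x#2:5@105; bids=[#1:2@105] asks=[-]
After op 3 cancel(order #1): fills=none; bids=[-] asks=[-]
After op 4 [order #3] limit_sell(price=105, qty=8): fills=none; bids=[-] asks=[#3:8@105]
After op 5 [order #4] limit_sell(price=96, qty=3): fills=none; bids=[-] asks=[#4:3@96 #3:8@105]
After op 6 cancel(order #4): fills=none; bids=[-] asks=[#3:8@105]
After op 7 [order #5] limit_sell(price=95, qty=3): fills=none; bids=[-] asks=[#5:3@95 #3:8@105]
After op 8 [order #6] limit_buy(price=95, qty=8): fills=#6x#5:3@95; bids=[#6:5@95] asks=[#3:8@105]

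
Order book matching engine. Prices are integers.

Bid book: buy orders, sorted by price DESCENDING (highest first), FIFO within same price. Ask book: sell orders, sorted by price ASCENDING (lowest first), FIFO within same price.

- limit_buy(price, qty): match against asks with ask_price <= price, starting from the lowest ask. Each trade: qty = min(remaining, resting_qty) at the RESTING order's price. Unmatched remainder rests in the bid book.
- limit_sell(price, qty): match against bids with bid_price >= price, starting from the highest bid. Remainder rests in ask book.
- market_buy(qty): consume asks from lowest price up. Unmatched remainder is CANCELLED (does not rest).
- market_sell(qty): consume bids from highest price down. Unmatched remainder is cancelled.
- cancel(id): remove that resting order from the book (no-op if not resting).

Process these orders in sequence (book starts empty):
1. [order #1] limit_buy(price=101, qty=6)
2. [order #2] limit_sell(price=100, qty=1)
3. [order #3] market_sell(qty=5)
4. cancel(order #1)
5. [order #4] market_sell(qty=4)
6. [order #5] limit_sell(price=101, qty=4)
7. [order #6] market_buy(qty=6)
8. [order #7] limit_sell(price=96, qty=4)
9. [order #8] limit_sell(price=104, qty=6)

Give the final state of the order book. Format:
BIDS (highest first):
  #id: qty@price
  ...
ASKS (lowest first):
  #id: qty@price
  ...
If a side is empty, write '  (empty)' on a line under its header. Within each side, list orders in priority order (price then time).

Answer: BIDS (highest first):
  (empty)
ASKS (lowest first):
  #7: 4@96
  #8: 6@104

Derivation:
After op 1 [order #1] limit_buy(price=101, qty=6): fills=none; bids=[#1:6@101] asks=[-]
After op 2 [order #2] limit_sell(price=100, qty=1): fills=#1x#2:1@101; bids=[#1:5@101] asks=[-]
After op 3 [order #3] market_sell(qty=5): fills=#1x#3:5@101; bids=[-] asks=[-]
After op 4 cancel(order #1): fills=none; bids=[-] asks=[-]
After op 5 [order #4] market_sell(qty=4): fills=none; bids=[-] asks=[-]
After op 6 [order #5] limit_sell(price=101, qty=4): fills=none; bids=[-] asks=[#5:4@101]
After op 7 [order #6] market_buy(qty=6): fills=#6x#5:4@101; bids=[-] asks=[-]
After op 8 [order #7] limit_sell(price=96, qty=4): fills=none; bids=[-] asks=[#7:4@96]
After op 9 [order #8] limit_sell(price=104, qty=6): fills=none; bids=[-] asks=[#7:4@96 #8:6@104]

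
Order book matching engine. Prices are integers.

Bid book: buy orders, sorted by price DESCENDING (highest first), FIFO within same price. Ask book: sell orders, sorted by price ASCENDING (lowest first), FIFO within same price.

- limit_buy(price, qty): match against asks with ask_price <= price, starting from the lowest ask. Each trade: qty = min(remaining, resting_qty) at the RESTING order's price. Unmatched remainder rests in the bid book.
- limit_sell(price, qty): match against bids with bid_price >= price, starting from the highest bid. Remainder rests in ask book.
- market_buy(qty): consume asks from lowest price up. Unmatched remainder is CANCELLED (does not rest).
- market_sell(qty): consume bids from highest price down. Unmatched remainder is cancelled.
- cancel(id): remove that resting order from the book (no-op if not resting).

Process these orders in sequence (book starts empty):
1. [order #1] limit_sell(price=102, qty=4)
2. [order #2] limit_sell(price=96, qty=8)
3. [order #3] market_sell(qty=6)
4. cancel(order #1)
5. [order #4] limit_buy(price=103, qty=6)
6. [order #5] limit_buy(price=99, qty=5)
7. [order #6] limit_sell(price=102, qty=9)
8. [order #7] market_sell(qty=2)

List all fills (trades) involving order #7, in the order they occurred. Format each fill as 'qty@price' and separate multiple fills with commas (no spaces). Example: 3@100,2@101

After op 1 [order #1] limit_sell(price=102, qty=4): fills=none; bids=[-] asks=[#1:4@102]
After op 2 [order #2] limit_sell(price=96, qty=8): fills=none; bids=[-] asks=[#2:8@96 #1:4@102]
After op 3 [order #3] market_sell(qty=6): fills=none; bids=[-] asks=[#2:8@96 #1:4@102]
After op 4 cancel(order #1): fills=none; bids=[-] asks=[#2:8@96]
After op 5 [order #4] limit_buy(price=103, qty=6): fills=#4x#2:6@96; bids=[-] asks=[#2:2@96]
After op 6 [order #5] limit_buy(price=99, qty=5): fills=#5x#2:2@96; bids=[#5:3@99] asks=[-]
After op 7 [order #6] limit_sell(price=102, qty=9): fills=none; bids=[#5:3@99] asks=[#6:9@102]
After op 8 [order #7] market_sell(qty=2): fills=#5x#7:2@99; bids=[#5:1@99] asks=[#6:9@102]

Answer: 2@99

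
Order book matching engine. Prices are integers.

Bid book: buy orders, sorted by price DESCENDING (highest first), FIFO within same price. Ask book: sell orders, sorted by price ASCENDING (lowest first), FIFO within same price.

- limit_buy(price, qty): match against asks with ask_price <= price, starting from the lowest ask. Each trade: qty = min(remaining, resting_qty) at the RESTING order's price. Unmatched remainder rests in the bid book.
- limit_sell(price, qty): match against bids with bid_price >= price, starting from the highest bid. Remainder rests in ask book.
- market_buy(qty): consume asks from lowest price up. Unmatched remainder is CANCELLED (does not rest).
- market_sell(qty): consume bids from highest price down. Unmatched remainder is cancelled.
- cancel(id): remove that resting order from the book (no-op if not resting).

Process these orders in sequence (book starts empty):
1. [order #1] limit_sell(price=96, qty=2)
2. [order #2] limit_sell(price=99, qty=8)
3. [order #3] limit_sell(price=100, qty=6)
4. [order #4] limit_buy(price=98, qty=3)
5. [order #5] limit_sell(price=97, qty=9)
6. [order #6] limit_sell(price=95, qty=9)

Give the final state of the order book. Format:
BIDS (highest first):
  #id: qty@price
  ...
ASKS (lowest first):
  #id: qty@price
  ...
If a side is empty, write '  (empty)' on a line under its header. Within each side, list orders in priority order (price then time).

After op 1 [order #1] limit_sell(price=96, qty=2): fills=none; bids=[-] asks=[#1:2@96]
After op 2 [order #2] limit_sell(price=99, qty=8): fills=none; bids=[-] asks=[#1:2@96 #2:8@99]
After op 3 [order #3] limit_sell(price=100, qty=6): fills=none; bids=[-] asks=[#1:2@96 #2:8@99 #3:6@100]
After op 4 [order #4] limit_buy(price=98, qty=3): fills=#4x#1:2@96; bids=[#4:1@98] asks=[#2:8@99 #3:6@100]
After op 5 [order #5] limit_sell(price=97, qty=9): fills=#4x#5:1@98; bids=[-] asks=[#5:8@97 #2:8@99 #3:6@100]
After op 6 [order #6] limit_sell(price=95, qty=9): fills=none; bids=[-] asks=[#6:9@95 #5:8@97 #2:8@99 #3:6@100]

Answer: BIDS (highest first):
  (empty)
ASKS (lowest first):
  #6: 9@95
  #5: 8@97
  #2: 8@99
  #3: 6@100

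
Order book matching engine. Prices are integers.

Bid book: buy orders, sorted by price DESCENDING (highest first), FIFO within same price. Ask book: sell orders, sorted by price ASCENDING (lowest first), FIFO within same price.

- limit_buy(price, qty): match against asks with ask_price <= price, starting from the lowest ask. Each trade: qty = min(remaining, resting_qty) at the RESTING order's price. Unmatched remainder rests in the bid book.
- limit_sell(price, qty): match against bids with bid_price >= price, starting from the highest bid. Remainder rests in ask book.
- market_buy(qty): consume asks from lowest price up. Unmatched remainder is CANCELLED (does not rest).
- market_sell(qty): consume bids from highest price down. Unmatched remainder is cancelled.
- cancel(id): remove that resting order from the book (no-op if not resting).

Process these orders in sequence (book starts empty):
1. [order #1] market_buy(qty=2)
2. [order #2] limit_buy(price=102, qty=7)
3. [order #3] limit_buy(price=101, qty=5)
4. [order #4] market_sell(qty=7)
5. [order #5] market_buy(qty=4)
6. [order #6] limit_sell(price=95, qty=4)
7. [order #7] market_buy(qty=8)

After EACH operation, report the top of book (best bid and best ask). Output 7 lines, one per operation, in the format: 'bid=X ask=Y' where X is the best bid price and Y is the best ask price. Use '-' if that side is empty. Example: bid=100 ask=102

Answer: bid=- ask=-
bid=102 ask=-
bid=102 ask=-
bid=101 ask=-
bid=101 ask=-
bid=101 ask=-
bid=101 ask=-

Derivation:
After op 1 [order #1] market_buy(qty=2): fills=none; bids=[-] asks=[-]
After op 2 [order #2] limit_buy(price=102, qty=7): fills=none; bids=[#2:7@102] asks=[-]
After op 3 [order #3] limit_buy(price=101, qty=5): fills=none; bids=[#2:7@102 #3:5@101] asks=[-]
After op 4 [order #4] market_sell(qty=7): fills=#2x#4:7@102; bids=[#3:5@101] asks=[-]
After op 5 [order #5] market_buy(qty=4): fills=none; bids=[#3:5@101] asks=[-]
After op 6 [order #6] limit_sell(price=95, qty=4): fills=#3x#6:4@101; bids=[#3:1@101] asks=[-]
After op 7 [order #7] market_buy(qty=8): fills=none; bids=[#3:1@101] asks=[-]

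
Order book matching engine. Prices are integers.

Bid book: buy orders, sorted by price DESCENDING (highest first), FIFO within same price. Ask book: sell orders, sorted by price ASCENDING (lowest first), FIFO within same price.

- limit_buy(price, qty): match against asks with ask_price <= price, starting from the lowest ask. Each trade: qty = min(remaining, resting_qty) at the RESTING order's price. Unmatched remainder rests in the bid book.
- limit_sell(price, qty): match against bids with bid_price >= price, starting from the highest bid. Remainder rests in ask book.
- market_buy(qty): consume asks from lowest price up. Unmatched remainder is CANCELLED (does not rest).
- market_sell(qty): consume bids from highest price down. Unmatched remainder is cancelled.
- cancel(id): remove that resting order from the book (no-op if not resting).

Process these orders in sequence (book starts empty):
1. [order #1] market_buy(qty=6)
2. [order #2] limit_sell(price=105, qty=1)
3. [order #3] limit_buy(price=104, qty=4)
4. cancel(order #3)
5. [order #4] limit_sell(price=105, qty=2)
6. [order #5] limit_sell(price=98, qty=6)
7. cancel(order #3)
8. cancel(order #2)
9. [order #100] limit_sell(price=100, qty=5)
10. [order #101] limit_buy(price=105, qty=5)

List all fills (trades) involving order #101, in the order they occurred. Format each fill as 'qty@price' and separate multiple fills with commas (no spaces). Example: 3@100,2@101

Answer: 5@98

Derivation:
After op 1 [order #1] market_buy(qty=6): fills=none; bids=[-] asks=[-]
After op 2 [order #2] limit_sell(price=105, qty=1): fills=none; bids=[-] asks=[#2:1@105]
After op 3 [order #3] limit_buy(price=104, qty=4): fills=none; bids=[#3:4@104] asks=[#2:1@105]
After op 4 cancel(order #3): fills=none; bids=[-] asks=[#2:1@105]
After op 5 [order #4] limit_sell(price=105, qty=2): fills=none; bids=[-] asks=[#2:1@105 #4:2@105]
After op 6 [order #5] limit_sell(price=98, qty=6): fills=none; bids=[-] asks=[#5:6@98 #2:1@105 #4:2@105]
After op 7 cancel(order #3): fills=none; bids=[-] asks=[#5:6@98 #2:1@105 #4:2@105]
After op 8 cancel(order #2): fills=none; bids=[-] asks=[#5:6@98 #4:2@105]
After op 9 [order #100] limit_sell(price=100, qty=5): fills=none; bids=[-] asks=[#5:6@98 #100:5@100 #4:2@105]
After op 10 [order #101] limit_buy(price=105, qty=5): fills=#101x#5:5@98; bids=[-] asks=[#5:1@98 #100:5@100 #4:2@105]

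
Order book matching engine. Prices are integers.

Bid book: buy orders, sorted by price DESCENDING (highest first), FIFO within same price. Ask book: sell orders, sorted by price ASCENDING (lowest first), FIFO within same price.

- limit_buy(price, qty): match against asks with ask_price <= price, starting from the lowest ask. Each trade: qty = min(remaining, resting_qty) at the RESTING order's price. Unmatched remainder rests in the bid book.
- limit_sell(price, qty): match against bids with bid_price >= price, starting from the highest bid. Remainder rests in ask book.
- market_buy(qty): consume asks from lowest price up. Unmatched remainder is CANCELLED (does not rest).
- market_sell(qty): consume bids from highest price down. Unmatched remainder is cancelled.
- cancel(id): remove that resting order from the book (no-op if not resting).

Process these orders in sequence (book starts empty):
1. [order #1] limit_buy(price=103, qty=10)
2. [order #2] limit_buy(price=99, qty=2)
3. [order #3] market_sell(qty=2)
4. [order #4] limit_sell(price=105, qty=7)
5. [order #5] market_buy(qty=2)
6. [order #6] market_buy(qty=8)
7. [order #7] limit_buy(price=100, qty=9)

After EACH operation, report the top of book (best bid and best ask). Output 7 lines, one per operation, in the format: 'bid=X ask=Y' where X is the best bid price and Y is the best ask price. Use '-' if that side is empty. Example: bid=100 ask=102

After op 1 [order #1] limit_buy(price=103, qty=10): fills=none; bids=[#1:10@103] asks=[-]
After op 2 [order #2] limit_buy(price=99, qty=2): fills=none; bids=[#1:10@103 #2:2@99] asks=[-]
After op 3 [order #3] market_sell(qty=2): fills=#1x#3:2@103; bids=[#1:8@103 #2:2@99] asks=[-]
After op 4 [order #4] limit_sell(price=105, qty=7): fills=none; bids=[#1:8@103 #2:2@99] asks=[#4:7@105]
After op 5 [order #5] market_buy(qty=2): fills=#5x#4:2@105; bids=[#1:8@103 #2:2@99] asks=[#4:5@105]
After op 6 [order #6] market_buy(qty=8): fills=#6x#4:5@105; bids=[#1:8@103 #2:2@99] asks=[-]
After op 7 [order #7] limit_buy(price=100, qty=9): fills=none; bids=[#1:8@103 #7:9@100 #2:2@99] asks=[-]

Answer: bid=103 ask=-
bid=103 ask=-
bid=103 ask=-
bid=103 ask=105
bid=103 ask=105
bid=103 ask=-
bid=103 ask=-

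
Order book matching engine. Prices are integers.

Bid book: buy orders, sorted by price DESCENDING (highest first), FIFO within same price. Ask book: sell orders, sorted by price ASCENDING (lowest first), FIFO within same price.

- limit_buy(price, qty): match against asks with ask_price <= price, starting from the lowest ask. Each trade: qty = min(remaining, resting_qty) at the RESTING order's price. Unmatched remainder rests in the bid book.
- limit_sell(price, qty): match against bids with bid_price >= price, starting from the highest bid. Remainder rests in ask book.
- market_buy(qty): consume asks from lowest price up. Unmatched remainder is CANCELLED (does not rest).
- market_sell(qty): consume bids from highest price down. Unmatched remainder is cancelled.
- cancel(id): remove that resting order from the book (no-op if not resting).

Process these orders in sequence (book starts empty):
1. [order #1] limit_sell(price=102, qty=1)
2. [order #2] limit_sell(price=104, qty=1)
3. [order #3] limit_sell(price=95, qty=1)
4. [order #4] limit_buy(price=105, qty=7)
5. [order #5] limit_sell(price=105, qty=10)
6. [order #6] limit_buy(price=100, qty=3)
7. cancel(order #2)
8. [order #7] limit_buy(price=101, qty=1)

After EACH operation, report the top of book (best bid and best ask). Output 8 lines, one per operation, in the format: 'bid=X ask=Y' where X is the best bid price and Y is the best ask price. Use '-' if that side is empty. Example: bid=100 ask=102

After op 1 [order #1] limit_sell(price=102, qty=1): fills=none; bids=[-] asks=[#1:1@102]
After op 2 [order #2] limit_sell(price=104, qty=1): fills=none; bids=[-] asks=[#1:1@102 #2:1@104]
After op 3 [order #3] limit_sell(price=95, qty=1): fills=none; bids=[-] asks=[#3:1@95 #1:1@102 #2:1@104]
After op 4 [order #4] limit_buy(price=105, qty=7): fills=#4x#3:1@95 #4x#1:1@102 #4x#2:1@104; bids=[#4:4@105] asks=[-]
After op 5 [order #5] limit_sell(price=105, qty=10): fills=#4x#5:4@105; bids=[-] asks=[#5:6@105]
After op 6 [order #6] limit_buy(price=100, qty=3): fills=none; bids=[#6:3@100] asks=[#5:6@105]
After op 7 cancel(order #2): fills=none; bids=[#6:3@100] asks=[#5:6@105]
After op 8 [order #7] limit_buy(price=101, qty=1): fills=none; bids=[#7:1@101 #6:3@100] asks=[#5:6@105]

Answer: bid=- ask=102
bid=- ask=102
bid=- ask=95
bid=105 ask=-
bid=- ask=105
bid=100 ask=105
bid=100 ask=105
bid=101 ask=105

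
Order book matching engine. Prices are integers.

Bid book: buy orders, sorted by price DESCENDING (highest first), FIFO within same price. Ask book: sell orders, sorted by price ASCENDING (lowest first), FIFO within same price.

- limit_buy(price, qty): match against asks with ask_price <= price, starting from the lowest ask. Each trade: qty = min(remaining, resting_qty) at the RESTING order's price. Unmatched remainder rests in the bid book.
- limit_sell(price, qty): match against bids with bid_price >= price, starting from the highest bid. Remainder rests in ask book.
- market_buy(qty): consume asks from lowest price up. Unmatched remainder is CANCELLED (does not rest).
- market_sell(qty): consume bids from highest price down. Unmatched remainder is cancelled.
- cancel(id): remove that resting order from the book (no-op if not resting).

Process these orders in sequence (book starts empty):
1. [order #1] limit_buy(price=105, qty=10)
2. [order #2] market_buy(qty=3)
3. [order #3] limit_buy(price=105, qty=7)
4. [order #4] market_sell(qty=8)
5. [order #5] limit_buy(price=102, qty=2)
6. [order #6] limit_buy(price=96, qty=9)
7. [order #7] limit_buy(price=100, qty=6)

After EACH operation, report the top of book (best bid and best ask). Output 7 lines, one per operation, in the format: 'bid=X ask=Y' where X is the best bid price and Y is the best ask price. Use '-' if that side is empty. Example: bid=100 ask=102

After op 1 [order #1] limit_buy(price=105, qty=10): fills=none; bids=[#1:10@105] asks=[-]
After op 2 [order #2] market_buy(qty=3): fills=none; bids=[#1:10@105] asks=[-]
After op 3 [order #3] limit_buy(price=105, qty=7): fills=none; bids=[#1:10@105 #3:7@105] asks=[-]
After op 4 [order #4] market_sell(qty=8): fills=#1x#4:8@105; bids=[#1:2@105 #3:7@105] asks=[-]
After op 5 [order #5] limit_buy(price=102, qty=2): fills=none; bids=[#1:2@105 #3:7@105 #5:2@102] asks=[-]
After op 6 [order #6] limit_buy(price=96, qty=9): fills=none; bids=[#1:2@105 #3:7@105 #5:2@102 #6:9@96] asks=[-]
After op 7 [order #7] limit_buy(price=100, qty=6): fills=none; bids=[#1:2@105 #3:7@105 #5:2@102 #7:6@100 #6:9@96] asks=[-]

Answer: bid=105 ask=-
bid=105 ask=-
bid=105 ask=-
bid=105 ask=-
bid=105 ask=-
bid=105 ask=-
bid=105 ask=-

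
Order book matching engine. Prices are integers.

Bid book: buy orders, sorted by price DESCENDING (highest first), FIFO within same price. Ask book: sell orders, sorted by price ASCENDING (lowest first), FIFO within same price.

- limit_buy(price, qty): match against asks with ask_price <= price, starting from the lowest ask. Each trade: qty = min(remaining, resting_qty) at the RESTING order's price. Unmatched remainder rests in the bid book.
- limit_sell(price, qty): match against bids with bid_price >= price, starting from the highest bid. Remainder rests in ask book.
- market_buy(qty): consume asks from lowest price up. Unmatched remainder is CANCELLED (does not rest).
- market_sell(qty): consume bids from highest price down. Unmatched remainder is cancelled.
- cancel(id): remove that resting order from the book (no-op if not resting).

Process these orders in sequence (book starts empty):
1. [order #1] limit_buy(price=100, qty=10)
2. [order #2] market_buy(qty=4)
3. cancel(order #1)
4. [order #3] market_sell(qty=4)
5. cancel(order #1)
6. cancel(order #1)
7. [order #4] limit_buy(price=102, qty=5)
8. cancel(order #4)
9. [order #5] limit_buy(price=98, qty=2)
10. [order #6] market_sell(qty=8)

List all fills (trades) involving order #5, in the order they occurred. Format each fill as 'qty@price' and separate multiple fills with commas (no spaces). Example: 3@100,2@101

Answer: 2@98

Derivation:
After op 1 [order #1] limit_buy(price=100, qty=10): fills=none; bids=[#1:10@100] asks=[-]
After op 2 [order #2] market_buy(qty=4): fills=none; bids=[#1:10@100] asks=[-]
After op 3 cancel(order #1): fills=none; bids=[-] asks=[-]
After op 4 [order #3] market_sell(qty=4): fills=none; bids=[-] asks=[-]
After op 5 cancel(order #1): fills=none; bids=[-] asks=[-]
After op 6 cancel(order #1): fills=none; bids=[-] asks=[-]
After op 7 [order #4] limit_buy(price=102, qty=5): fills=none; bids=[#4:5@102] asks=[-]
After op 8 cancel(order #4): fills=none; bids=[-] asks=[-]
After op 9 [order #5] limit_buy(price=98, qty=2): fills=none; bids=[#5:2@98] asks=[-]
After op 10 [order #6] market_sell(qty=8): fills=#5x#6:2@98; bids=[-] asks=[-]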